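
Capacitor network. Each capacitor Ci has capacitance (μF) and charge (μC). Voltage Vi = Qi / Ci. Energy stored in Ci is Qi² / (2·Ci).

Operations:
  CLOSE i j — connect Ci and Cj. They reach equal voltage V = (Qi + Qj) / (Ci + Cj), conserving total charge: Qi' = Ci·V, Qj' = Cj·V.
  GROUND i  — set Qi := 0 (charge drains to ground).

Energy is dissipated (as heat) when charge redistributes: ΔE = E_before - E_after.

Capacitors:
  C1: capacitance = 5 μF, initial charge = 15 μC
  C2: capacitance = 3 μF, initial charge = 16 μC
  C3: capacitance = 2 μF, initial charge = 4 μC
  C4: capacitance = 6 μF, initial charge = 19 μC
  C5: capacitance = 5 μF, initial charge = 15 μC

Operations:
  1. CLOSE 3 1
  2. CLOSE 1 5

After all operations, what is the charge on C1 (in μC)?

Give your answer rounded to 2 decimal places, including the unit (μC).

Initial: C1(5μF, Q=15μC, V=3.00V), C2(3μF, Q=16μC, V=5.33V), C3(2μF, Q=4μC, V=2.00V), C4(6μF, Q=19μC, V=3.17V), C5(5μF, Q=15μC, V=3.00V)
Op 1: CLOSE 3-1: Q_total=19.00, C_total=7.00, V=2.71; Q3=5.43, Q1=13.57; dissipated=0.714
Op 2: CLOSE 1-5: Q_total=28.57, C_total=10.00, V=2.86; Q1=14.29, Q5=14.29; dissipated=0.102
Final charges: Q1=14.29, Q2=16.00, Q3=5.43, Q4=19.00, Q5=14.29

Answer: 14.29 μC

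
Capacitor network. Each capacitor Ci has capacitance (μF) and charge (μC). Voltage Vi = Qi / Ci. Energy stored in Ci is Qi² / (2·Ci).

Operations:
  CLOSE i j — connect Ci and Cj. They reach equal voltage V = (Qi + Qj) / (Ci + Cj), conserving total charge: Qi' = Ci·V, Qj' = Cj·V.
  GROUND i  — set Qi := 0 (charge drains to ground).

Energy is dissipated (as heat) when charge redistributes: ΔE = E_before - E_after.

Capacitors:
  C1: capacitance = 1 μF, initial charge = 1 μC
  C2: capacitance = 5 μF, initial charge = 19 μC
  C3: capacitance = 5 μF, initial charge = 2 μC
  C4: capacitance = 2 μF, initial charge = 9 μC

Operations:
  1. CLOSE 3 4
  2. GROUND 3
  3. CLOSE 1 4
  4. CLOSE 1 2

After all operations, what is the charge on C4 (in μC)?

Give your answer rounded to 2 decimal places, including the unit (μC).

Answer: 2.76 μC

Derivation:
Initial: C1(1μF, Q=1μC, V=1.00V), C2(5μF, Q=19μC, V=3.80V), C3(5μF, Q=2μC, V=0.40V), C4(2μF, Q=9μC, V=4.50V)
Op 1: CLOSE 3-4: Q_total=11.00, C_total=7.00, V=1.57; Q3=7.86, Q4=3.14; dissipated=12.007
Op 2: GROUND 3: Q3=0; energy lost=6.173
Op 3: CLOSE 1-4: Q_total=4.14, C_total=3.00, V=1.38; Q1=1.38, Q4=2.76; dissipated=0.109
Op 4: CLOSE 1-2: Q_total=20.38, C_total=6.00, V=3.40; Q1=3.40, Q2=16.98; dissipated=2.438
Final charges: Q1=3.40, Q2=16.98, Q3=0.00, Q4=2.76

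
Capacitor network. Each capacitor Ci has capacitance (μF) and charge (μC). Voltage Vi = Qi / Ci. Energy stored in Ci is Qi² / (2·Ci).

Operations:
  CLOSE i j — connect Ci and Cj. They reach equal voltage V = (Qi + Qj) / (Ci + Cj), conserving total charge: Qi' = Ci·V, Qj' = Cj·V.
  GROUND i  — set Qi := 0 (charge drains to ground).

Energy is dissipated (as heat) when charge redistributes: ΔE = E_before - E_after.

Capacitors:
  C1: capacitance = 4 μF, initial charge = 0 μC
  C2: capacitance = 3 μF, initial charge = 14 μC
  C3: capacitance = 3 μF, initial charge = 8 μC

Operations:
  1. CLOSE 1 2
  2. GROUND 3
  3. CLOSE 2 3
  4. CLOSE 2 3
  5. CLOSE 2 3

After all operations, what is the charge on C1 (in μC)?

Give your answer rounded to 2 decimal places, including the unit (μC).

Answer: 8.00 μC

Derivation:
Initial: C1(4μF, Q=0μC, V=0.00V), C2(3μF, Q=14μC, V=4.67V), C3(3μF, Q=8μC, V=2.67V)
Op 1: CLOSE 1-2: Q_total=14.00, C_total=7.00, V=2.00; Q1=8.00, Q2=6.00; dissipated=18.667
Op 2: GROUND 3: Q3=0; energy lost=10.667
Op 3: CLOSE 2-3: Q_total=6.00, C_total=6.00, V=1.00; Q2=3.00, Q3=3.00; dissipated=3.000
Op 4: CLOSE 2-3: Q_total=6.00, C_total=6.00, V=1.00; Q2=3.00, Q3=3.00; dissipated=0.000
Op 5: CLOSE 2-3: Q_total=6.00, C_total=6.00, V=1.00; Q2=3.00, Q3=3.00; dissipated=0.000
Final charges: Q1=8.00, Q2=3.00, Q3=3.00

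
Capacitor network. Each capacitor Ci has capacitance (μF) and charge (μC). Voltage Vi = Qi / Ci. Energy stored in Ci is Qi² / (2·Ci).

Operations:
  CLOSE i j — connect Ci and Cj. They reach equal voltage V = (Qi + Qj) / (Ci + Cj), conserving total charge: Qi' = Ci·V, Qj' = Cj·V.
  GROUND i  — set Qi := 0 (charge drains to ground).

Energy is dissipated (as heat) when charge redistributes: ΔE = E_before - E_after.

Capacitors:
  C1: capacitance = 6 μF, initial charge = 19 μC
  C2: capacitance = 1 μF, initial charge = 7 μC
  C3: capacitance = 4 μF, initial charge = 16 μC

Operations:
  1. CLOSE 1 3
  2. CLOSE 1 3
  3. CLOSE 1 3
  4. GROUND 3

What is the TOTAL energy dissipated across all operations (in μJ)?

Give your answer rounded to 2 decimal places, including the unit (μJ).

Initial: C1(6μF, Q=19μC, V=3.17V), C2(1μF, Q=7μC, V=7.00V), C3(4μF, Q=16μC, V=4.00V)
Op 1: CLOSE 1-3: Q_total=35.00, C_total=10.00, V=3.50; Q1=21.00, Q3=14.00; dissipated=0.833
Op 2: CLOSE 1-3: Q_total=35.00, C_total=10.00, V=3.50; Q1=21.00, Q3=14.00; dissipated=0.000
Op 3: CLOSE 1-3: Q_total=35.00, C_total=10.00, V=3.50; Q1=21.00, Q3=14.00; dissipated=0.000
Op 4: GROUND 3: Q3=0; energy lost=24.500
Total dissipated: 25.333 μJ

Answer: 25.33 μJ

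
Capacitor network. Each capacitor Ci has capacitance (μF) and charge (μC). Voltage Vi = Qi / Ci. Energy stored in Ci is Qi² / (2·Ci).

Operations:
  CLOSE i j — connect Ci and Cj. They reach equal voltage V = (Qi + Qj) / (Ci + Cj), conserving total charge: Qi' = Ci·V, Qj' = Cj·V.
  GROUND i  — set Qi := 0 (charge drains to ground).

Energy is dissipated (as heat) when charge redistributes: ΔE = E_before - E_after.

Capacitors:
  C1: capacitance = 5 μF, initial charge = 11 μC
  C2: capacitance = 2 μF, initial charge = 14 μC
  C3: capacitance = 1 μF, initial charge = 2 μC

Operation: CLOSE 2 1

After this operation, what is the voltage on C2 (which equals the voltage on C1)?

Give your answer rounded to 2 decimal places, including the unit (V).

Answer: 3.57 V

Derivation:
Initial: C1(5μF, Q=11μC, V=2.20V), C2(2μF, Q=14μC, V=7.00V), C3(1μF, Q=2μC, V=2.00V)
Op 1: CLOSE 2-1: Q_total=25.00, C_total=7.00, V=3.57; Q2=7.14, Q1=17.86; dissipated=16.457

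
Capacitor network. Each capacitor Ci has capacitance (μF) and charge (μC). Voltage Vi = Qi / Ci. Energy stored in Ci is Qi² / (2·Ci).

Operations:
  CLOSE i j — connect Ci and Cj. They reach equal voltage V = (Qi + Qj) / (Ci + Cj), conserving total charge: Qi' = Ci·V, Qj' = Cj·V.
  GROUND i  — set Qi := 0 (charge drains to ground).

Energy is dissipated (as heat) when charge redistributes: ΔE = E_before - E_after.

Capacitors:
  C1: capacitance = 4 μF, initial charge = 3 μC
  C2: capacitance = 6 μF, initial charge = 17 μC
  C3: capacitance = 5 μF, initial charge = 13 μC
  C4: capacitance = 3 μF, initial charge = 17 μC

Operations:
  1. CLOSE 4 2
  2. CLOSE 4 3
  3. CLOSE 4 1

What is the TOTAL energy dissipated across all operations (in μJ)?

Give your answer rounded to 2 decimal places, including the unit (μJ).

Answer: 13.83 μJ

Derivation:
Initial: C1(4μF, Q=3μC, V=0.75V), C2(6μF, Q=17μC, V=2.83V), C3(5μF, Q=13μC, V=2.60V), C4(3μF, Q=17μC, V=5.67V)
Op 1: CLOSE 4-2: Q_total=34.00, C_total=9.00, V=3.78; Q4=11.33, Q2=22.67; dissipated=8.028
Op 2: CLOSE 4-3: Q_total=24.33, C_total=8.00, V=3.04; Q4=9.12, Q3=15.21; dissipated=1.300
Op 3: CLOSE 4-1: Q_total=12.12, C_total=7.00, V=1.73; Q4=5.20, Q1=6.93; dissipated=4.501
Total dissipated: 13.830 μJ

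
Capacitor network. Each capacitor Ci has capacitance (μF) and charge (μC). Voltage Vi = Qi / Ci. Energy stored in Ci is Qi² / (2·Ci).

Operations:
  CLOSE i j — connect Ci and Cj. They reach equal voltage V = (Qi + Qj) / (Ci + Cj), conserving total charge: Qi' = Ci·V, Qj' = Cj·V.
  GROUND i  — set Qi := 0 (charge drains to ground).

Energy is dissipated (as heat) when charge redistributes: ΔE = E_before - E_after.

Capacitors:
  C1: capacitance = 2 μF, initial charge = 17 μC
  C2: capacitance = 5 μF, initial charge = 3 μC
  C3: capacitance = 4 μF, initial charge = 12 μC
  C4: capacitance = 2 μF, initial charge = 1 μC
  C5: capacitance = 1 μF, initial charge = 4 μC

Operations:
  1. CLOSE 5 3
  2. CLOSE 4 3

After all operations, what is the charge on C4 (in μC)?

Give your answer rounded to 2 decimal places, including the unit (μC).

Initial: C1(2μF, Q=17μC, V=8.50V), C2(5μF, Q=3μC, V=0.60V), C3(4μF, Q=12μC, V=3.00V), C4(2μF, Q=1μC, V=0.50V), C5(1μF, Q=4μC, V=4.00V)
Op 1: CLOSE 5-3: Q_total=16.00, C_total=5.00, V=3.20; Q5=3.20, Q3=12.80; dissipated=0.400
Op 2: CLOSE 4-3: Q_total=13.80, C_total=6.00, V=2.30; Q4=4.60, Q3=9.20; dissipated=4.860
Final charges: Q1=17.00, Q2=3.00, Q3=9.20, Q4=4.60, Q5=3.20

Answer: 4.60 μC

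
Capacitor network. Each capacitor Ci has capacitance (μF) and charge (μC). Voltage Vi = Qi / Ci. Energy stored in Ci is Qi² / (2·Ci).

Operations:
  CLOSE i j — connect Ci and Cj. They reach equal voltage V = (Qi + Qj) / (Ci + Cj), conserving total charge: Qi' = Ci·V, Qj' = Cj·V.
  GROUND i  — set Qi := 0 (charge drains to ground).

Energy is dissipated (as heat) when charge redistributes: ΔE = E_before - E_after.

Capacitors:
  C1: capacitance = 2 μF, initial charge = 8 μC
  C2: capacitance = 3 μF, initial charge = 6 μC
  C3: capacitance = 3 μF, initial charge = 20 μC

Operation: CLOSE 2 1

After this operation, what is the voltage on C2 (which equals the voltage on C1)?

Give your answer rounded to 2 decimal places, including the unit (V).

Answer: 2.80 V

Derivation:
Initial: C1(2μF, Q=8μC, V=4.00V), C2(3μF, Q=6μC, V=2.00V), C3(3μF, Q=20μC, V=6.67V)
Op 1: CLOSE 2-1: Q_total=14.00, C_total=5.00, V=2.80; Q2=8.40, Q1=5.60; dissipated=2.400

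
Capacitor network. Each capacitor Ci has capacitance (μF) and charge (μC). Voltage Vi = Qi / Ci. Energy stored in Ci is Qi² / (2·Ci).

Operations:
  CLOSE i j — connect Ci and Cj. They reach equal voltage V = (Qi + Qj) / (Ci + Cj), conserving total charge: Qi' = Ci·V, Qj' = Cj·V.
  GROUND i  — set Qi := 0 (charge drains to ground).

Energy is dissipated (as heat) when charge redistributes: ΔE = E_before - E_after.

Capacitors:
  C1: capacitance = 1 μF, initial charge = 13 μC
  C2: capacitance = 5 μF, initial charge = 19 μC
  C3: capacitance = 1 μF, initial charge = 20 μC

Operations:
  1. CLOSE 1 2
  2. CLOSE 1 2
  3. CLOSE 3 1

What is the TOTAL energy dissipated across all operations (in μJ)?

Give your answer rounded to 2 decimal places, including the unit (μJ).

Initial: C1(1μF, Q=13μC, V=13.00V), C2(5μF, Q=19μC, V=3.80V), C3(1μF, Q=20μC, V=20.00V)
Op 1: CLOSE 1-2: Q_total=32.00, C_total=6.00, V=5.33; Q1=5.33, Q2=26.67; dissipated=35.267
Op 2: CLOSE 1-2: Q_total=32.00, C_total=6.00, V=5.33; Q1=5.33, Q2=26.67; dissipated=0.000
Op 3: CLOSE 3-1: Q_total=25.33, C_total=2.00, V=12.67; Q3=12.67, Q1=12.67; dissipated=53.778
Total dissipated: 89.044 μJ

Answer: 89.04 μJ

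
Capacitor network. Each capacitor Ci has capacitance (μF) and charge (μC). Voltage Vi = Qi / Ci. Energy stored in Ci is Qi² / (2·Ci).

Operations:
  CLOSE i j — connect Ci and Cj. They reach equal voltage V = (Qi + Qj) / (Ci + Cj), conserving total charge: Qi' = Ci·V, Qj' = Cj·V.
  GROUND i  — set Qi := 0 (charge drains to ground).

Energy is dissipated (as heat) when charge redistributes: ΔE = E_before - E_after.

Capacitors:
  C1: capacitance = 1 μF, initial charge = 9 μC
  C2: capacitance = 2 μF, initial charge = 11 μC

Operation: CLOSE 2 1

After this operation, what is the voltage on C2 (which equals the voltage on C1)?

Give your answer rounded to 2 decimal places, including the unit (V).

Initial: C1(1μF, Q=9μC, V=9.00V), C2(2μF, Q=11μC, V=5.50V)
Op 1: CLOSE 2-1: Q_total=20.00, C_total=3.00, V=6.67; Q2=13.33, Q1=6.67; dissipated=4.083

Answer: 6.67 V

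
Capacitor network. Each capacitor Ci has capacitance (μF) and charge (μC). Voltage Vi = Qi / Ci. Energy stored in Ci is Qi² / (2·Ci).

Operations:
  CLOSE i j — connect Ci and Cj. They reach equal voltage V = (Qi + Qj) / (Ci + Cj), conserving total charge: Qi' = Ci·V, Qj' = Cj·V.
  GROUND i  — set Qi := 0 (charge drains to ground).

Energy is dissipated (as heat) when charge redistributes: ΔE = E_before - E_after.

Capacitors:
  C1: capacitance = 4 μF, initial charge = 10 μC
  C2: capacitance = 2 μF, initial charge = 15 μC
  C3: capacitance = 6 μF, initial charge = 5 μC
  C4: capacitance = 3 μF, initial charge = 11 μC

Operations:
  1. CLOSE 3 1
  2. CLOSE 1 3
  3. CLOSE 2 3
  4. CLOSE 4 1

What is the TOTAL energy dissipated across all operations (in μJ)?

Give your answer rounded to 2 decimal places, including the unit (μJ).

Answer: 34.36 μJ

Derivation:
Initial: C1(4μF, Q=10μC, V=2.50V), C2(2μF, Q=15μC, V=7.50V), C3(6μF, Q=5μC, V=0.83V), C4(3μF, Q=11μC, V=3.67V)
Op 1: CLOSE 3-1: Q_total=15.00, C_total=10.00, V=1.50; Q3=9.00, Q1=6.00; dissipated=3.333
Op 2: CLOSE 1-3: Q_total=15.00, C_total=10.00, V=1.50; Q1=6.00, Q3=9.00; dissipated=0.000
Op 3: CLOSE 2-3: Q_total=24.00, C_total=8.00, V=3.00; Q2=6.00, Q3=18.00; dissipated=27.000
Op 4: CLOSE 4-1: Q_total=17.00, C_total=7.00, V=2.43; Q4=7.29, Q1=9.71; dissipated=4.024
Total dissipated: 34.357 μJ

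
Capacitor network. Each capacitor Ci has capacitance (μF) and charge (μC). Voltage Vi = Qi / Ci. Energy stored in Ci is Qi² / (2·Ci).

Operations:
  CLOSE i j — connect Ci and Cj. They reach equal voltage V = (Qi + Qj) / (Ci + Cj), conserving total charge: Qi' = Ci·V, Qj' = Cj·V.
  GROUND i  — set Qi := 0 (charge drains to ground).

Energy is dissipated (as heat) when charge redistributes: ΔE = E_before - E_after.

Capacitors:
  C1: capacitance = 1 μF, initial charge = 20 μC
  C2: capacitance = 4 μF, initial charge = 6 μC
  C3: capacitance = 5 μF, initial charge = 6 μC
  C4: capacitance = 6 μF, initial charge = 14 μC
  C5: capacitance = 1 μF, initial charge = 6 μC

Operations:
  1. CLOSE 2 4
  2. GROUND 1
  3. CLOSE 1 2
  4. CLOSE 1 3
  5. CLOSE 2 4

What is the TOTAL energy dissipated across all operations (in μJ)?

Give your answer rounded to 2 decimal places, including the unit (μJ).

Answer: 202.69 μJ

Derivation:
Initial: C1(1μF, Q=20μC, V=20.00V), C2(4μF, Q=6μC, V=1.50V), C3(5μF, Q=6μC, V=1.20V), C4(6μF, Q=14μC, V=2.33V), C5(1μF, Q=6μC, V=6.00V)
Op 1: CLOSE 2-4: Q_total=20.00, C_total=10.00, V=2.00; Q2=8.00, Q4=12.00; dissipated=0.833
Op 2: GROUND 1: Q1=0; energy lost=200.000
Op 3: CLOSE 1-2: Q_total=8.00, C_total=5.00, V=1.60; Q1=1.60, Q2=6.40; dissipated=1.600
Op 4: CLOSE 1-3: Q_total=7.60, C_total=6.00, V=1.27; Q1=1.27, Q3=6.33; dissipated=0.067
Op 5: CLOSE 2-4: Q_total=18.40, C_total=10.00, V=1.84; Q2=7.36, Q4=11.04; dissipated=0.192
Total dissipated: 202.692 μJ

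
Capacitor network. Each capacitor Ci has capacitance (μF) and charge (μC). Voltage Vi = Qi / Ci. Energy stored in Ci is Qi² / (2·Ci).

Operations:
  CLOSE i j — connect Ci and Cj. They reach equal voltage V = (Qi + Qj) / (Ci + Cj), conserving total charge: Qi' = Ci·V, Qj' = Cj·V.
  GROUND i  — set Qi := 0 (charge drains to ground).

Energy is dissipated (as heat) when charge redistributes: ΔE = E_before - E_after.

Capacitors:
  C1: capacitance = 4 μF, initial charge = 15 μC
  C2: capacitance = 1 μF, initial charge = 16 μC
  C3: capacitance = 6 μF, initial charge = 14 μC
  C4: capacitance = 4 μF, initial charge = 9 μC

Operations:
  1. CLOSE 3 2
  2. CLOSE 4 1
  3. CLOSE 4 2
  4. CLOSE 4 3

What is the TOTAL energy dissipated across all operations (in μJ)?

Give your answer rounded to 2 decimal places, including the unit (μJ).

Answer: 84.23 μJ

Derivation:
Initial: C1(4μF, Q=15μC, V=3.75V), C2(1μF, Q=16μC, V=16.00V), C3(6μF, Q=14μC, V=2.33V), C4(4μF, Q=9μC, V=2.25V)
Op 1: CLOSE 3-2: Q_total=30.00, C_total=7.00, V=4.29; Q3=25.71, Q2=4.29; dissipated=80.048
Op 2: CLOSE 4-1: Q_total=24.00, C_total=8.00, V=3.00; Q4=12.00, Q1=12.00; dissipated=2.250
Op 3: CLOSE 4-2: Q_total=16.29, C_total=5.00, V=3.26; Q4=13.03, Q2=3.26; dissipated=0.661
Op 4: CLOSE 4-3: Q_total=38.74, C_total=10.00, V=3.87; Q4=15.50, Q3=23.25; dissipated=1.270
Total dissipated: 84.228 μJ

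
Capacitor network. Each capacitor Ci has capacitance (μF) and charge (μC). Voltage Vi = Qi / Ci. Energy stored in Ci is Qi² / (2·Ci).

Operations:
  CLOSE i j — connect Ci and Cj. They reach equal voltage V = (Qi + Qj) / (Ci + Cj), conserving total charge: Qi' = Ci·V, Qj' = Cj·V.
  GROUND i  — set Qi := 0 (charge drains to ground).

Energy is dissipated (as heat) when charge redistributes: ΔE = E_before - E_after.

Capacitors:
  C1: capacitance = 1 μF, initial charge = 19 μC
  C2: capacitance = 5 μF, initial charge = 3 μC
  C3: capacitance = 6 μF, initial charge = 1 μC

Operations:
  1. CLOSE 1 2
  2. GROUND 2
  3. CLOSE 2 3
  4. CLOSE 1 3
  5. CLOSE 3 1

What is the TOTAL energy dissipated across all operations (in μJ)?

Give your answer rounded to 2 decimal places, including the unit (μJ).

Answer: 180.20 μJ

Derivation:
Initial: C1(1μF, Q=19μC, V=19.00V), C2(5μF, Q=3μC, V=0.60V), C3(6μF, Q=1μC, V=0.17V)
Op 1: CLOSE 1-2: Q_total=22.00, C_total=6.00, V=3.67; Q1=3.67, Q2=18.33; dissipated=141.067
Op 2: GROUND 2: Q2=0; energy lost=33.611
Op 3: CLOSE 2-3: Q_total=1.00, C_total=11.00, V=0.09; Q2=0.45, Q3=0.55; dissipated=0.038
Op 4: CLOSE 1-3: Q_total=4.21, C_total=7.00, V=0.60; Q1=0.60, Q3=3.61; dissipated=5.480
Op 5: CLOSE 3-1: Q_total=4.21, C_total=7.00, V=0.60; Q3=3.61, Q1=0.60; dissipated=0.000
Total dissipated: 180.195 μJ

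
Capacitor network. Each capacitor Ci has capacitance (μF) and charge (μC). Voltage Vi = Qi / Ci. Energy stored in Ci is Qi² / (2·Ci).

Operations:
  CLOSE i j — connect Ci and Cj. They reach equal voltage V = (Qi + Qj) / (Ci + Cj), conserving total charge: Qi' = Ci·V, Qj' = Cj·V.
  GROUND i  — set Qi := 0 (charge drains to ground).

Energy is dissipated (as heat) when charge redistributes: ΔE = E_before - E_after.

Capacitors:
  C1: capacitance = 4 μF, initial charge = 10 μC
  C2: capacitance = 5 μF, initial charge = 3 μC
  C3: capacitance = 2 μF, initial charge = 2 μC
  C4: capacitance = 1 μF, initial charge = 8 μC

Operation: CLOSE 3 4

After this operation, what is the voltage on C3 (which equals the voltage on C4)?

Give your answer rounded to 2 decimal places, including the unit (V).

Initial: C1(4μF, Q=10μC, V=2.50V), C2(5μF, Q=3μC, V=0.60V), C3(2μF, Q=2μC, V=1.00V), C4(1μF, Q=8μC, V=8.00V)
Op 1: CLOSE 3-4: Q_total=10.00, C_total=3.00, V=3.33; Q3=6.67, Q4=3.33; dissipated=16.333

Answer: 3.33 V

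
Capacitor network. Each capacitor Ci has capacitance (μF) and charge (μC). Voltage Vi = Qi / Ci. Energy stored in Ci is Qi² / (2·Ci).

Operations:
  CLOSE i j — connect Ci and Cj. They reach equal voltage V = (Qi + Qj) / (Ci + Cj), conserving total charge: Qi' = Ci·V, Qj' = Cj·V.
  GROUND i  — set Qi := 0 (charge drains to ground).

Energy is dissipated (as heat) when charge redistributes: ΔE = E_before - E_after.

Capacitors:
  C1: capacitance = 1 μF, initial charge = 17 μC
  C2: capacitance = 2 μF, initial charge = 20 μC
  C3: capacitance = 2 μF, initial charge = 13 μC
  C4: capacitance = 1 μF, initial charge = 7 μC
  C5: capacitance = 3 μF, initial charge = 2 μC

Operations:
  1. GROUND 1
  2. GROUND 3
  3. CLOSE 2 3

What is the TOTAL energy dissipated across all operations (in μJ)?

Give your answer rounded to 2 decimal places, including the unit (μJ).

Answer: 236.75 μJ

Derivation:
Initial: C1(1μF, Q=17μC, V=17.00V), C2(2μF, Q=20μC, V=10.00V), C3(2μF, Q=13μC, V=6.50V), C4(1μF, Q=7μC, V=7.00V), C5(3μF, Q=2μC, V=0.67V)
Op 1: GROUND 1: Q1=0; energy lost=144.500
Op 2: GROUND 3: Q3=0; energy lost=42.250
Op 3: CLOSE 2-3: Q_total=20.00, C_total=4.00, V=5.00; Q2=10.00, Q3=10.00; dissipated=50.000
Total dissipated: 236.750 μJ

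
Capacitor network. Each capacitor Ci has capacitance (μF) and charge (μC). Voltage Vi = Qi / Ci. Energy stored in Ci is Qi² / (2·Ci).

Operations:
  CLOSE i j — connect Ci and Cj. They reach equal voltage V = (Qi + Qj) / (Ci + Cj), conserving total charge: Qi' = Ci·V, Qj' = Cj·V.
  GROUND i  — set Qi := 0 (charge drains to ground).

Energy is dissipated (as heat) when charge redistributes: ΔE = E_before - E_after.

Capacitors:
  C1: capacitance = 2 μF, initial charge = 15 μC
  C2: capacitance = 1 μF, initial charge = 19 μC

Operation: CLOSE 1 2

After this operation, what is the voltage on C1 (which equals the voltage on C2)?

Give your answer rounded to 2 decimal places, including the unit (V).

Initial: C1(2μF, Q=15μC, V=7.50V), C2(1μF, Q=19μC, V=19.00V)
Op 1: CLOSE 1-2: Q_total=34.00, C_total=3.00, V=11.33; Q1=22.67, Q2=11.33; dissipated=44.083

Answer: 11.33 V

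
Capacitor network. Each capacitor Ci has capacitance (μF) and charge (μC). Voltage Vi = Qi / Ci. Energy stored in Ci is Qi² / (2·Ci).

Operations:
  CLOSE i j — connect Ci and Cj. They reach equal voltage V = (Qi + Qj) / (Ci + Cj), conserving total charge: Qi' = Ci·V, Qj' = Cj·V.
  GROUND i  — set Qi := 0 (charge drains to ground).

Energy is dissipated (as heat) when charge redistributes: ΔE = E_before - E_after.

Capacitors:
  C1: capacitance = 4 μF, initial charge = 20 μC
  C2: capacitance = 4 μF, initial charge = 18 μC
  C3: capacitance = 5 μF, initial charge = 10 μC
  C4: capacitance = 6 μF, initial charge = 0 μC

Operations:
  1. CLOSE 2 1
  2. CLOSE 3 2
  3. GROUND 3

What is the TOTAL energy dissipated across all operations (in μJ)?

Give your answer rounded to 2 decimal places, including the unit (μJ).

Initial: C1(4μF, Q=20μC, V=5.00V), C2(4μF, Q=18μC, V=4.50V), C3(5μF, Q=10μC, V=2.00V), C4(6μF, Q=0μC, V=0.00V)
Op 1: CLOSE 2-1: Q_total=38.00, C_total=8.00, V=4.75; Q2=19.00, Q1=19.00; dissipated=0.250
Op 2: CLOSE 3-2: Q_total=29.00, C_total=9.00, V=3.22; Q3=16.11, Q2=12.89; dissipated=8.403
Op 3: GROUND 3: Q3=0; energy lost=25.957
Total dissipated: 34.610 μJ

Answer: 34.61 μJ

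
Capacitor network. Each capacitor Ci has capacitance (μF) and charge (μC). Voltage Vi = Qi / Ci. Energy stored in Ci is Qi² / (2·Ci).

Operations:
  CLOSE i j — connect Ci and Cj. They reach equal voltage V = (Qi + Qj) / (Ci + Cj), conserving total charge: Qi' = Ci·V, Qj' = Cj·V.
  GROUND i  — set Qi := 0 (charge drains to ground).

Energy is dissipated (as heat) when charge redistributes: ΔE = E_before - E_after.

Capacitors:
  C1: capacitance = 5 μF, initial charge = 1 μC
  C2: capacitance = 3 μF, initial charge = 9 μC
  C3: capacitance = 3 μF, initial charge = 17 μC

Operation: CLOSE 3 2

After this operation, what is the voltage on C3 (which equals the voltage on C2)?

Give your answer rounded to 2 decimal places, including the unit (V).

Answer: 4.33 V

Derivation:
Initial: C1(5μF, Q=1μC, V=0.20V), C2(3μF, Q=9μC, V=3.00V), C3(3μF, Q=17μC, V=5.67V)
Op 1: CLOSE 3-2: Q_total=26.00, C_total=6.00, V=4.33; Q3=13.00, Q2=13.00; dissipated=5.333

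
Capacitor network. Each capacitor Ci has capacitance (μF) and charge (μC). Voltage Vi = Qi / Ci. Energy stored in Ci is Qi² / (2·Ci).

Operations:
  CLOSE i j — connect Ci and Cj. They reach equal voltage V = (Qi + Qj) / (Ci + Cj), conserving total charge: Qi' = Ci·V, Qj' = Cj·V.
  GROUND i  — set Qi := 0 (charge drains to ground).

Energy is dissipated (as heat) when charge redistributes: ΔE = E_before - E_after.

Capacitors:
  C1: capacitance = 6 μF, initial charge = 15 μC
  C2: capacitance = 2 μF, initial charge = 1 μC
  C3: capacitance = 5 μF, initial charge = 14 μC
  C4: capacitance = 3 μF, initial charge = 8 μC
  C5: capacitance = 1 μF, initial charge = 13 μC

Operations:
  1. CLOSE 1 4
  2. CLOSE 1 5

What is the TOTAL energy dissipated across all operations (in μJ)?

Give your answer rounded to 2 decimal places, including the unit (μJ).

Initial: C1(6μF, Q=15μC, V=2.50V), C2(2μF, Q=1μC, V=0.50V), C3(5μF, Q=14μC, V=2.80V), C4(3μF, Q=8μC, V=2.67V), C5(1μF, Q=13μC, V=13.00V)
Op 1: CLOSE 1-4: Q_total=23.00, C_total=9.00, V=2.56; Q1=15.33, Q4=7.67; dissipated=0.028
Op 2: CLOSE 1-5: Q_total=28.33, C_total=7.00, V=4.05; Q1=24.29, Q5=4.05; dissipated=46.751
Total dissipated: 46.779 μJ

Answer: 46.78 μJ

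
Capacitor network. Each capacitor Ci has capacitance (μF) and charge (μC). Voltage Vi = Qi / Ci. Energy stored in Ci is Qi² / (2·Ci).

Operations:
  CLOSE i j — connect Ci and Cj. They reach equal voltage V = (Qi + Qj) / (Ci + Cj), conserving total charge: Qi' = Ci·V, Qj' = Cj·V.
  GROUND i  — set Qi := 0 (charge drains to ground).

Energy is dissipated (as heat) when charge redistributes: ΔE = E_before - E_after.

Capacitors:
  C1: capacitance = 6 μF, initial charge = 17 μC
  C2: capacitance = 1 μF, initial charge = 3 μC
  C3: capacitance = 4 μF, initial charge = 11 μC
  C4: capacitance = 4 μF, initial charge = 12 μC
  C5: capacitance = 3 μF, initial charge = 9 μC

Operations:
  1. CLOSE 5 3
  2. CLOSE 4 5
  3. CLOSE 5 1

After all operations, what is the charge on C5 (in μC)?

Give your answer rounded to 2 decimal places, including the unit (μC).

Answer: 8.61 μC

Derivation:
Initial: C1(6μF, Q=17μC, V=2.83V), C2(1μF, Q=3μC, V=3.00V), C3(4μF, Q=11μC, V=2.75V), C4(4μF, Q=12μC, V=3.00V), C5(3μF, Q=9μC, V=3.00V)
Op 1: CLOSE 5-3: Q_total=20.00, C_total=7.00, V=2.86; Q5=8.57, Q3=11.43; dissipated=0.054
Op 2: CLOSE 4-5: Q_total=20.57, C_total=7.00, V=2.94; Q4=11.76, Q5=8.82; dissipated=0.017
Op 3: CLOSE 5-1: Q_total=25.82, C_total=9.00, V=2.87; Q5=8.61, Q1=17.21; dissipated=0.011
Final charges: Q1=17.21, Q2=3.00, Q3=11.43, Q4=11.76, Q5=8.61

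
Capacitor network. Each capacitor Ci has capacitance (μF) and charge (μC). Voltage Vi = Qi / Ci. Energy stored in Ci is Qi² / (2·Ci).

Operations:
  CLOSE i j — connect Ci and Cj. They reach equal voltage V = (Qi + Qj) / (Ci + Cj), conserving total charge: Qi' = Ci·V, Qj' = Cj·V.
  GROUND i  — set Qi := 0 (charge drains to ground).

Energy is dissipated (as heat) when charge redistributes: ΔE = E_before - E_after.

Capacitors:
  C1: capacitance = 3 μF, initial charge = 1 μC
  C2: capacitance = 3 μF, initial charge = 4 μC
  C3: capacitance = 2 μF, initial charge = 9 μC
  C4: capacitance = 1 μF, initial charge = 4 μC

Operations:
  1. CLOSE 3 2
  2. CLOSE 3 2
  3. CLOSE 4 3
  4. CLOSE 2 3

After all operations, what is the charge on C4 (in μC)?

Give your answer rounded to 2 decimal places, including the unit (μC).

Initial: C1(3μF, Q=1μC, V=0.33V), C2(3μF, Q=4μC, V=1.33V), C3(2μF, Q=9μC, V=4.50V), C4(1μF, Q=4μC, V=4.00V)
Op 1: CLOSE 3-2: Q_total=13.00, C_total=5.00, V=2.60; Q3=5.20, Q2=7.80; dissipated=6.017
Op 2: CLOSE 3-2: Q_total=13.00, C_total=5.00, V=2.60; Q3=5.20, Q2=7.80; dissipated=0.000
Op 3: CLOSE 4-3: Q_total=9.20, C_total=3.00, V=3.07; Q4=3.07, Q3=6.13; dissipated=0.653
Op 4: CLOSE 2-3: Q_total=13.93, C_total=5.00, V=2.79; Q2=8.36, Q3=5.57; dissipated=0.131
Final charges: Q1=1.00, Q2=8.36, Q3=5.57, Q4=3.07

Answer: 3.07 μC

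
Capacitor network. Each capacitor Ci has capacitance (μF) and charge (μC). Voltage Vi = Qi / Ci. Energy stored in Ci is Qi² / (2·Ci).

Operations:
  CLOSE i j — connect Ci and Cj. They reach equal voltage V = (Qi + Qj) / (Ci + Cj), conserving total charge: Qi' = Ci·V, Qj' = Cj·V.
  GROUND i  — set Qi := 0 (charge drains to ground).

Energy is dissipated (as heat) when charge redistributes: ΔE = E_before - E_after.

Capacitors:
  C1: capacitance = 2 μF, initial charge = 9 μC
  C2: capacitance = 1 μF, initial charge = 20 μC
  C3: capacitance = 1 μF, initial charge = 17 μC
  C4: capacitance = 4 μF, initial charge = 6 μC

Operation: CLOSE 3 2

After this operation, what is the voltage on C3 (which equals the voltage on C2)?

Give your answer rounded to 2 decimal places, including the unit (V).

Initial: C1(2μF, Q=9μC, V=4.50V), C2(1μF, Q=20μC, V=20.00V), C3(1μF, Q=17μC, V=17.00V), C4(4μF, Q=6μC, V=1.50V)
Op 1: CLOSE 3-2: Q_total=37.00, C_total=2.00, V=18.50; Q3=18.50, Q2=18.50; dissipated=2.250

Answer: 18.50 V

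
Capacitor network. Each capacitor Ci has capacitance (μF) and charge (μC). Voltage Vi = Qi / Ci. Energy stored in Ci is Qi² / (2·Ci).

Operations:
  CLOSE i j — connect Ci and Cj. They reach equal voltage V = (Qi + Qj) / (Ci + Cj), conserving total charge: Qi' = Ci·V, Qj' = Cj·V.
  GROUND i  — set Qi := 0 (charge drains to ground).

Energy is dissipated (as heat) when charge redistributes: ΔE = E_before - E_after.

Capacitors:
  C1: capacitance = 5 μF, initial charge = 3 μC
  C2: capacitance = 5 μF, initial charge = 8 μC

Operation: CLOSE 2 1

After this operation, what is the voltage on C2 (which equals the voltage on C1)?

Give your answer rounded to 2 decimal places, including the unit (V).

Initial: C1(5μF, Q=3μC, V=0.60V), C2(5μF, Q=8μC, V=1.60V)
Op 1: CLOSE 2-1: Q_total=11.00, C_total=10.00, V=1.10; Q2=5.50, Q1=5.50; dissipated=1.250

Answer: 1.10 V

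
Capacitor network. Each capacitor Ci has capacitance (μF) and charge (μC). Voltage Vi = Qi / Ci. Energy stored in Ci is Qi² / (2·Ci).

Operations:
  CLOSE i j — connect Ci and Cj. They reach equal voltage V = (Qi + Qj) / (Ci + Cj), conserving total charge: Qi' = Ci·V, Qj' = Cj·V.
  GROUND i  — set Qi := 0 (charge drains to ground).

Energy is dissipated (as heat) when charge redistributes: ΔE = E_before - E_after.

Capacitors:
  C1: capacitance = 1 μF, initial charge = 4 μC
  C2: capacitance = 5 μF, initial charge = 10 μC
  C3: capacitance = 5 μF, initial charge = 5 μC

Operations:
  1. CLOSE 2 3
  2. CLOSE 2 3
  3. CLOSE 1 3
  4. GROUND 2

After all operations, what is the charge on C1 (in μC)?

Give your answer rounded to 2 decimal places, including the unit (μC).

Answer: 1.92 μC

Derivation:
Initial: C1(1μF, Q=4μC, V=4.00V), C2(5μF, Q=10μC, V=2.00V), C3(5μF, Q=5μC, V=1.00V)
Op 1: CLOSE 2-3: Q_total=15.00, C_total=10.00, V=1.50; Q2=7.50, Q3=7.50; dissipated=1.250
Op 2: CLOSE 2-3: Q_total=15.00, C_total=10.00, V=1.50; Q2=7.50, Q3=7.50; dissipated=0.000
Op 3: CLOSE 1-3: Q_total=11.50, C_total=6.00, V=1.92; Q1=1.92, Q3=9.58; dissipated=2.604
Op 4: GROUND 2: Q2=0; energy lost=5.625
Final charges: Q1=1.92, Q2=0.00, Q3=9.58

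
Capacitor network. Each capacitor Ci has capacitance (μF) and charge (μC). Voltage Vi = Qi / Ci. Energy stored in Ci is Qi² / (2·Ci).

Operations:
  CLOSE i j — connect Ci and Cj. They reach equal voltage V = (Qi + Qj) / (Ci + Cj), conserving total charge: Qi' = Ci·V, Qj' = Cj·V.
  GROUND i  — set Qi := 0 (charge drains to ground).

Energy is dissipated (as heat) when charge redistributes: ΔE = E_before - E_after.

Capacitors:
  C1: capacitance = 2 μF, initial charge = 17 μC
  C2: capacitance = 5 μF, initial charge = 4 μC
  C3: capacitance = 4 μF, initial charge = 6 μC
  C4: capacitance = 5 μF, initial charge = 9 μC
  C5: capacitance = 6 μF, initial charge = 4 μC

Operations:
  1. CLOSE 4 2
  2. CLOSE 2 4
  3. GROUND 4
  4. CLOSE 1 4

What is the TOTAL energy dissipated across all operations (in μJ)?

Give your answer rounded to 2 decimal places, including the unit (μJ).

Initial: C1(2μF, Q=17μC, V=8.50V), C2(5μF, Q=4μC, V=0.80V), C3(4μF, Q=6μC, V=1.50V), C4(5μF, Q=9μC, V=1.80V), C5(6μF, Q=4μC, V=0.67V)
Op 1: CLOSE 4-2: Q_total=13.00, C_total=10.00, V=1.30; Q4=6.50, Q2=6.50; dissipated=1.250
Op 2: CLOSE 2-4: Q_total=13.00, C_total=10.00, V=1.30; Q2=6.50, Q4=6.50; dissipated=0.000
Op 3: GROUND 4: Q4=0; energy lost=4.225
Op 4: CLOSE 1-4: Q_total=17.00, C_total=7.00, V=2.43; Q1=4.86, Q4=12.14; dissipated=51.607
Total dissipated: 57.082 μJ

Answer: 57.08 μJ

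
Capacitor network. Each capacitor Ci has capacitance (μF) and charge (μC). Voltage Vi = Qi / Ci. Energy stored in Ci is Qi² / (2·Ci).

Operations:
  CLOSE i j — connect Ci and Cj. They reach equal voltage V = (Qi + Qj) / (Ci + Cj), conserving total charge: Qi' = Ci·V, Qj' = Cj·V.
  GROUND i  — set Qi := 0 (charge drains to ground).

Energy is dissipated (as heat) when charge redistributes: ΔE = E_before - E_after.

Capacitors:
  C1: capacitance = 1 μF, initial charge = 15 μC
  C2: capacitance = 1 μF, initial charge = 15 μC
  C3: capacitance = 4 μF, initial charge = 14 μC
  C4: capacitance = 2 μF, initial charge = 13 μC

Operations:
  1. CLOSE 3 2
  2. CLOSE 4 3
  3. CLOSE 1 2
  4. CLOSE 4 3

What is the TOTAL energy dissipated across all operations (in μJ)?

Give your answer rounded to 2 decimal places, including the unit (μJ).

Initial: C1(1μF, Q=15μC, V=15.00V), C2(1μF, Q=15μC, V=15.00V), C3(4μF, Q=14μC, V=3.50V), C4(2μF, Q=13μC, V=6.50V)
Op 1: CLOSE 3-2: Q_total=29.00, C_total=5.00, V=5.80; Q3=23.20, Q2=5.80; dissipated=52.900
Op 2: CLOSE 4-3: Q_total=36.20, C_total=6.00, V=6.03; Q4=12.07, Q3=24.13; dissipated=0.327
Op 3: CLOSE 1-2: Q_total=20.80, C_total=2.00, V=10.40; Q1=10.40, Q2=10.40; dissipated=21.160
Op 4: CLOSE 4-3: Q_total=36.20, C_total=6.00, V=6.03; Q4=12.07, Q3=24.13; dissipated=0.000
Total dissipated: 74.387 μJ

Answer: 74.39 μJ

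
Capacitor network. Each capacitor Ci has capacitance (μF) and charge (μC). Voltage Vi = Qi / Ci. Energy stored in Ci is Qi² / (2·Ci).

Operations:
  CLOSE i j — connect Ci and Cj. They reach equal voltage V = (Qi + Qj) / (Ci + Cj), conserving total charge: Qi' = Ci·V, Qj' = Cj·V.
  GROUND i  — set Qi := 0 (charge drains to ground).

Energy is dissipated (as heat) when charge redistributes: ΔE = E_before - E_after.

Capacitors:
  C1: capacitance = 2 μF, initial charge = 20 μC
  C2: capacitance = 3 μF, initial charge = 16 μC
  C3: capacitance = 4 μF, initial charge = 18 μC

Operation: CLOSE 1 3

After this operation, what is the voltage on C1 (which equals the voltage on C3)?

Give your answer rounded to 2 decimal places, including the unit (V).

Answer: 6.33 V

Derivation:
Initial: C1(2μF, Q=20μC, V=10.00V), C2(3μF, Q=16μC, V=5.33V), C3(4μF, Q=18μC, V=4.50V)
Op 1: CLOSE 1-3: Q_total=38.00, C_total=6.00, V=6.33; Q1=12.67, Q3=25.33; dissipated=20.167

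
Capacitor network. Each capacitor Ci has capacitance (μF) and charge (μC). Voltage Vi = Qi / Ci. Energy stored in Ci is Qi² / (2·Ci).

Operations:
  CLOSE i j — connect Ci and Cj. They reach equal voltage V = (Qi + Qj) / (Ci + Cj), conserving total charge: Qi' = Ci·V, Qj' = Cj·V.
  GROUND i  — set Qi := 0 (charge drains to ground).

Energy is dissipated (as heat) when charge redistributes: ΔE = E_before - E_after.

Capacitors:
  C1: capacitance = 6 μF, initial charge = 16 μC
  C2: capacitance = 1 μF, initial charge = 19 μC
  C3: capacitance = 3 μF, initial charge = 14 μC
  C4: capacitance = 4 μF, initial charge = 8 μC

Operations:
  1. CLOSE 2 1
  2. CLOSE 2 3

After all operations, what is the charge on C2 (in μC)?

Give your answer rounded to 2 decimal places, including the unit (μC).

Initial: C1(6μF, Q=16μC, V=2.67V), C2(1μF, Q=19μC, V=19.00V), C3(3μF, Q=14μC, V=4.67V), C4(4μF, Q=8μC, V=2.00V)
Op 1: CLOSE 2-1: Q_total=35.00, C_total=7.00, V=5.00; Q2=5.00, Q1=30.00; dissipated=114.333
Op 2: CLOSE 2-3: Q_total=19.00, C_total=4.00, V=4.75; Q2=4.75, Q3=14.25; dissipated=0.042
Final charges: Q1=30.00, Q2=4.75, Q3=14.25, Q4=8.00

Answer: 4.75 μC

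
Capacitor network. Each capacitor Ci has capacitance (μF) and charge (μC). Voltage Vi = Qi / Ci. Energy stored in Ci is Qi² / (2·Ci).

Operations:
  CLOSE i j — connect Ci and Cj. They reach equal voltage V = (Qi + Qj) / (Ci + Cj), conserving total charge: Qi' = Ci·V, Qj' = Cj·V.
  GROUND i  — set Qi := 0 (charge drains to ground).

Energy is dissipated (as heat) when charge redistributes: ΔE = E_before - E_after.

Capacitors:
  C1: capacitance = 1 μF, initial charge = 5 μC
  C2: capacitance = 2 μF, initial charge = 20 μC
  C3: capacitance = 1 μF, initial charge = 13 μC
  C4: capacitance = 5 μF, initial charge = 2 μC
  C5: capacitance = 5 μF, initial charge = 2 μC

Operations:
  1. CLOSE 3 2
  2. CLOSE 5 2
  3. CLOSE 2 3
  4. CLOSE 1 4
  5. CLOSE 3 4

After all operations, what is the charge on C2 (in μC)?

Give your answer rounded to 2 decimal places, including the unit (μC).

Answer: 11.90 μC

Derivation:
Initial: C1(1μF, Q=5μC, V=5.00V), C2(2μF, Q=20μC, V=10.00V), C3(1μF, Q=13μC, V=13.00V), C4(5μF, Q=2μC, V=0.40V), C5(5μF, Q=2μC, V=0.40V)
Op 1: CLOSE 3-2: Q_total=33.00, C_total=3.00, V=11.00; Q3=11.00, Q2=22.00; dissipated=3.000
Op 2: CLOSE 5-2: Q_total=24.00, C_total=7.00, V=3.43; Q5=17.14, Q2=6.86; dissipated=80.257
Op 3: CLOSE 2-3: Q_total=17.86, C_total=3.00, V=5.95; Q2=11.90, Q3=5.95; dissipated=19.109
Op 4: CLOSE 1-4: Q_total=7.00, C_total=6.00, V=1.17; Q1=1.17, Q4=5.83; dissipated=8.817
Op 5: CLOSE 3-4: Q_total=11.79, C_total=6.00, V=1.96; Q3=1.96, Q4=9.82; dissipated=9.543
Final charges: Q1=1.17, Q2=11.90, Q3=1.96, Q4=9.82, Q5=17.14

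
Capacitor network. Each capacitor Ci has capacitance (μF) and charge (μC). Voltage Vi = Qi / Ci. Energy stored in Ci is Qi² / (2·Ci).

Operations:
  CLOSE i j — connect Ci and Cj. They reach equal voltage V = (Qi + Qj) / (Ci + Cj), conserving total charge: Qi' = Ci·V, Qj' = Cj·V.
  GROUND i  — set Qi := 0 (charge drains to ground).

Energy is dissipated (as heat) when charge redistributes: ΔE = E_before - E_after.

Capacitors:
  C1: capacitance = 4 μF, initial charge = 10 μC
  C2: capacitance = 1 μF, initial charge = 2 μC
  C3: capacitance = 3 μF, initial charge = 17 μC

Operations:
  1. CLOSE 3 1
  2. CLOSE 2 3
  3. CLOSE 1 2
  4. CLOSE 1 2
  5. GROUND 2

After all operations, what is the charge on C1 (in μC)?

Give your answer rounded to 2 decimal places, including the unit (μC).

Answer: 15.06 μC

Derivation:
Initial: C1(4μF, Q=10μC, V=2.50V), C2(1μF, Q=2μC, V=2.00V), C3(3μF, Q=17μC, V=5.67V)
Op 1: CLOSE 3-1: Q_total=27.00, C_total=7.00, V=3.86; Q3=11.57, Q1=15.43; dissipated=8.595
Op 2: CLOSE 2-3: Q_total=13.57, C_total=4.00, V=3.39; Q2=3.39, Q3=10.18; dissipated=1.293
Op 3: CLOSE 1-2: Q_total=18.82, C_total=5.00, V=3.76; Q1=15.06, Q2=3.76; dissipated=0.086
Op 4: CLOSE 1-2: Q_total=18.82, C_total=5.00, V=3.76; Q1=15.06, Q2=3.76; dissipated=0.000
Op 5: GROUND 2: Q2=0; energy lost=7.085
Final charges: Q1=15.06, Q2=0.00, Q3=10.18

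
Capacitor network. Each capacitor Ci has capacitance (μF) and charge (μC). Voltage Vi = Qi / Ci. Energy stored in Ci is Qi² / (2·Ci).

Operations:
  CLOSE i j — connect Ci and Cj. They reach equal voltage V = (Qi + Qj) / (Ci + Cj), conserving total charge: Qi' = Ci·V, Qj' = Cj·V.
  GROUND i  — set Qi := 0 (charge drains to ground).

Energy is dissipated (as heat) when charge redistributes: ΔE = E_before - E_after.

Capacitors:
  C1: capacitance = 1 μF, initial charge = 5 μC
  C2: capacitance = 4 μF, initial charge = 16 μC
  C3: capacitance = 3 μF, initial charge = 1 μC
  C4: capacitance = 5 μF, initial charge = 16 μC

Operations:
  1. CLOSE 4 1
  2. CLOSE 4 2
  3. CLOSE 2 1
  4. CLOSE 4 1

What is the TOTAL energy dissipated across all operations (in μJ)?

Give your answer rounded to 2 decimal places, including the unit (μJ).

Answer: 1.65 μJ

Derivation:
Initial: C1(1μF, Q=5μC, V=5.00V), C2(4μF, Q=16μC, V=4.00V), C3(3μF, Q=1μC, V=0.33V), C4(5μF, Q=16μC, V=3.20V)
Op 1: CLOSE 4-1: Q_total=21.00, C_total=6.00, V=3.50; Q4=17.50, Q1=3.50; dissipated=1.350
Op 2: CLOSE 4-2: Q_total=33.50, C_total=9.00, V=3.72; Q4=18.61, Q2=14.89; dissipated=0.278
Op 3: CLOSE 2-1: Q_total=18.39, C_total=5.00, V=3.68; Q2=14.71, Q1=3.68; dissipated=0.020
Op 4: CLOSE 4-1: Q_total=22.29, C_total=6.00, V=3.71; Q4=18.57, Q1=3.71; dissipated=0.001
Total dissipated: 1.648 μJ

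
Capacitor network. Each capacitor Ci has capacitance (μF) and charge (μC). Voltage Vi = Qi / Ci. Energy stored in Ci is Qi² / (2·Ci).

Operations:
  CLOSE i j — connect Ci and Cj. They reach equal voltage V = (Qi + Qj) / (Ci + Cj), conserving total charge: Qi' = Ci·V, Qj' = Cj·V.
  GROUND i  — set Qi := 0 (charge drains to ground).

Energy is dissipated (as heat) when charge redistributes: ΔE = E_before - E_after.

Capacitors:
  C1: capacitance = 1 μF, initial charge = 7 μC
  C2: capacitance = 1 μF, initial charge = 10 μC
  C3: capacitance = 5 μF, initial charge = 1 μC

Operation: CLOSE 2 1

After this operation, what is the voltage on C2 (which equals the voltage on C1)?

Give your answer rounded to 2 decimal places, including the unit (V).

Initial: C1(1μF, Q=7μC, V=7.00V), C2(1μF, Q=10μC, V=10.00V), C3(5μF, Q=1μC, V=0.20V)
Op 1: CLOSE 2-1: Q_total=17.00, C_total=2.00, V=8.50; Q2=8.50, Q1=8.50; dissipated=2.250

Answer: 8.50 V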